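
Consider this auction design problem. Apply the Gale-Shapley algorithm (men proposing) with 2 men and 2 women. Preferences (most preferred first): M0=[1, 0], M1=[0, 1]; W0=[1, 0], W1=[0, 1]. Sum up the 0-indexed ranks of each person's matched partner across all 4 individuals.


Step 1: Run Gale-Shapley (men propose, women hold best offer):
  M0 proposes to W1; she accepts
  M1 proposes to W0; she accepts
Step 2: Final matching: W0-M1, W1-M0
Step 3: 0-indexed ranks (man's rank of his match, then woman's): 0 + 0 + 0 + 0
Step 4: Total rank sum = 0

0


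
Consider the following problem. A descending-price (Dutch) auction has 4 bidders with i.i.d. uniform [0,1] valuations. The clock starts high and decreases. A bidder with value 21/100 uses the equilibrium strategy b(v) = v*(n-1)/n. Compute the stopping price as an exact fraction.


Step 1: Dutch auctions are strategically equivalent to first-price auctions
Step 2: The equilibrium bid is b(v) = v*(n-1)/n
Step 3: b = 21/100 * 3/4
Step 4: b = 63/400

63/400


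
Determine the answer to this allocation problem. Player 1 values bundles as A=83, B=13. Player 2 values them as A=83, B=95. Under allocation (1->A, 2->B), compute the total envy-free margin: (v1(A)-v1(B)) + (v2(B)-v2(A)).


Step 1: Player 1's margin = v1(A) - v1(B) = 83 - 13 = 70
Step 2: Player 2's margin = v2(B) - v2(A) = 95 - 83 = 12
Step 3: Total margin = 70 + 12 = 82

82


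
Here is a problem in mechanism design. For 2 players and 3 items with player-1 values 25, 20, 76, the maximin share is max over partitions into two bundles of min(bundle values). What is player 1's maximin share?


Step 1: Item values = 25, 20, 76
Step 2: Enumerate all 2-bundle partitions and take the smaller bundle:
  Partition 1: {25} vs {20,76} -> bundles 25, 96; min = 25
  Partition 2: {20} vs {25,76} -> bundles 20, 101; min = 20
  Partition 3: {76} vs {25,20} -> bundles 76, 45; min = 45
Step 3: MMS = max(25, 20, 45) = 45

45


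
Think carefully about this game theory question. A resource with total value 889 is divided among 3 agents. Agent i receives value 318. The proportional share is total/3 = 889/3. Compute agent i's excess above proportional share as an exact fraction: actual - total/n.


Step 1: Proportional share = 889/3
Step 2: Agent's actual allocation = 318
Step 3: Excess = 318 - 889/3 = 65/3

65/3


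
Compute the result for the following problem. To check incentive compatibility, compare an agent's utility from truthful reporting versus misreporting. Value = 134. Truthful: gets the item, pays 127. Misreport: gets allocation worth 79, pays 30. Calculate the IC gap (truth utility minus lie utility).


Step 1: U(truth) = value - payment = 134 - 127 = 7
Step 2: U(lie) = allocation - payment = 79 - 30 = 49
Step 3: IC gap = 7 - 49 = -42

-42


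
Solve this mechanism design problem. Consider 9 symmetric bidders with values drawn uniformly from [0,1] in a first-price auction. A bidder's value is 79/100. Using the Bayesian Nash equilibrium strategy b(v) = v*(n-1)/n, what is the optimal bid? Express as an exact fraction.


Step 1: The symmetric BNE bidding function is b(v) = v * (n-1) / n
Step 2: Substitute v = 79/100 and n = 9
Step 3: b = 79/100 * 8/9
Step 4: b = 158/225

158/225


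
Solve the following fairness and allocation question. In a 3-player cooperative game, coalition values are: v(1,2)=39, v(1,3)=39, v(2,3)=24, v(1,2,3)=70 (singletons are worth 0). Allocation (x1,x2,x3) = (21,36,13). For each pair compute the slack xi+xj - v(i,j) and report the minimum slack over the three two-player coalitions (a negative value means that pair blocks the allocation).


Step 1: Slack for coalition (1,2): x1+x2 - v12 = 57 - 39 = 18
Step 2: Slack for coalition (1,3): x1+x3 - v13 = 34 - 39 = -5
Step 3: Slack for coalition (2,3): x2+x3 - v23 = 49 - 24 = 25
Step 4: Minimum slack = min(18, -5, 25) = -5, attained by (1,3); coalition (1,3) can block (slack < 0), so the allocation is not in the core

-5


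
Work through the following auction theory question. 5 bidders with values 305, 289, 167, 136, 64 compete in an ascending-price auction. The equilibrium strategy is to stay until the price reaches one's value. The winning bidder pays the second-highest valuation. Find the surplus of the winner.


Step 1: Identify the highest value: 305
Step 2: Identify the second-highest value: 289
Step 3: The final price = second-highest value = 289
Step 4: Surplus = 305 - 289 = 16

16


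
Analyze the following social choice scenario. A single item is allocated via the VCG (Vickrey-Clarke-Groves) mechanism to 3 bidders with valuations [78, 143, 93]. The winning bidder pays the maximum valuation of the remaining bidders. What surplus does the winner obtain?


Step 1: The winner is the agent with the highest value: agent 1 with value 143
Step 2: Values of other agents: [78, 93]
Step 3: VCG payment = max of others' values = 93
Step 4: Surplus = 143 - 93 = 50

50


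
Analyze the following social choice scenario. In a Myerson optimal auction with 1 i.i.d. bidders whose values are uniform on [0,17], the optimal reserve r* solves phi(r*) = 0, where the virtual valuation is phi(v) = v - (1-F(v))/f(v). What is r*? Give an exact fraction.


Step 1: For U[0,17], F(v) = v/17 and f(v) = 1/17
Step 2: phi(v) = v - (1 - v/17)/(1/17) = v - (17 - v) = 2v - 17
Step 3: Set phi(r*) = 0: 2r* - 17 = 0
Step 4: r* = 17/2 (the number of bidders n = 1 does not enter)

17/2


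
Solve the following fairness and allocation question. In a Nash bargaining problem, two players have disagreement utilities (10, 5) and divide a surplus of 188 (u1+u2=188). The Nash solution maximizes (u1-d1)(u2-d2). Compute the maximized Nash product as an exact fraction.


Step 1: The Nash solution splits surplus symmetrically above the disagreement point
Step 2: u1 = (total + d1 - d2)/2 = (188 + 10 - 5)/2 = 193/2
Step 3: u2 = (total - d1 + d2)/2 = (188 - 10 + 5)/2 = 183/2
Step 4: Nash product = (193/2 - 10) * (183/2 - 5)
Step 5: = 173/2 * 173/2 = 29929/4

29929/4


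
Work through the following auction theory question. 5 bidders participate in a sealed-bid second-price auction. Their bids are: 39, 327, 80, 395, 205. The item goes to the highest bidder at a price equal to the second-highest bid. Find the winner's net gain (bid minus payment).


Step 1: Sort bids in descending order: 395, 327, 205, 80, 39
Step 2: The winning bid is the highest: 395
Step 3: The payment equals the second-highest bid: 327
Step 4: Surplus = winner's bid - payment = 395 - 327 = 68

68


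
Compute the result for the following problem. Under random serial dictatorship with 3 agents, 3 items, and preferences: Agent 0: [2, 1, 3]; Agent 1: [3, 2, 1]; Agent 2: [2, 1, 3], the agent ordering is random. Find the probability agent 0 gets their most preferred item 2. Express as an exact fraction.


Step 1: Agent 0 wants item 2
Step 2: There are 6 possible orderings of agents
Step 3: In 3 orderings, agent 0 gets item 2
Step 4: Probability = 3/6 = 1/2

1/2


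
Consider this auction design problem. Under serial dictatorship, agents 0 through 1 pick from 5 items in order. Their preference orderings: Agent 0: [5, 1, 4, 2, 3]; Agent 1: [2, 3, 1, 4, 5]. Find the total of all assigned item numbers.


Step 1: Agent 0 picks item 5
Step 2: Agent 1 picks item 2
Step 3: Sum = 5 + 2 = 7

7


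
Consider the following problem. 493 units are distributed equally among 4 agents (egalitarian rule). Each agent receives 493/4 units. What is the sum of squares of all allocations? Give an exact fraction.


Step 1: Each agent's share = 493/4
Step 2: Square of each share = (493/4)^2 = 243049/16
Step 3: Sum of squares = 4 * 243049/16 = 243049/4

243049/4


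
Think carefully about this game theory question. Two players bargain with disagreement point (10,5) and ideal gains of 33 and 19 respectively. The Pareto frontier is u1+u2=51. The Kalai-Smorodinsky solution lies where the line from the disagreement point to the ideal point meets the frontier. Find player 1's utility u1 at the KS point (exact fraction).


Step 1: At the KS point, (u1-d1)/r1 = (u2-d2)/r2 = t and u1+u2 = 51
Step 2: u1 = d1 + r1*t and u2 = d2 + r2*t, so (d1 + r1*t) + (d2 + r2*t) = 51
Step 3: t = (51 - 10 - 5)/(33 + 19) = 36/52 = 9/13
Step 4: u1 = d1 + r1*t = 10 + 33 * 9/13 = 427/13
Step 5: (Check: u2 = d2 + r2*t = 236/13; u1+u2 = 427/13 + 236/13 = 51, on the frontier.)

427/13


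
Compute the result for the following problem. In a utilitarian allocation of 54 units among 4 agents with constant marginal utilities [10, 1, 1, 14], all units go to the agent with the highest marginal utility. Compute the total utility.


Step 1: The marginal utilities are [10, 1, 1, 14]
Step 2: The highest marginal utility is 14
Step 3: All 54 units go to that agent
Step 4: Total utility = 14 * 54 = 756

756


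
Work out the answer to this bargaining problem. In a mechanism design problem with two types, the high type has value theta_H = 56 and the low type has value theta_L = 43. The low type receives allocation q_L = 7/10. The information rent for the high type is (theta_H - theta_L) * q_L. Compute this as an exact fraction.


Step 1: theta_H - theta_L = 56 - 43 = 13
Step 2: Information rent = (theta_H - theta_L) * q_L
Step 3: = 13 * 7/10
Step 4: = 91/10

91/10


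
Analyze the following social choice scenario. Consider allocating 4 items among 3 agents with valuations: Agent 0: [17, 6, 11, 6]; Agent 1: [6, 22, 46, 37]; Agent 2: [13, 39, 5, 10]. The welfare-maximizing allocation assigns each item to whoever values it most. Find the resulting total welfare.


Step 1: For each item, find the maximum value among all agents.
Step 2: Item 0 -> Agent 0 (value 17)
Step 3: Item 1 -> Agent 2 (value 39)
Step 4: Item 2 -> Agent 1 (value 46)
Step 5: Item 3 -> Agent 1 (value 37)
Step 6: Total welfare = 17 + 39 + 46 + 37 = 139

139


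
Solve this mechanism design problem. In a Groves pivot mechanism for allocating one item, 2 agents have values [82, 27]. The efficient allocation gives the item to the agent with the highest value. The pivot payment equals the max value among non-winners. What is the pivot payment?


Step 1: The efficient winner is agent 0 with value 82
Step 2: Other agents' values: [27]
Step 3: Pivot payment = max(others) = 27
Step 4: The winner pays 27

27


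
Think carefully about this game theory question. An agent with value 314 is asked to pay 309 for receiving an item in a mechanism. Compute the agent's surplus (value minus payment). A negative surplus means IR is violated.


Step 1: Surplus = value - payment = 314 - 309 = 5
Step 2: IR is satisfied (surplus >= 0)

5


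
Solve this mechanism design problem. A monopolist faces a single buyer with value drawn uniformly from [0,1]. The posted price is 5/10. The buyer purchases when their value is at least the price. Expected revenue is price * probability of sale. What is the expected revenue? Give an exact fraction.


Step 1: Posted price r = 1/2, value support [0,1]
Step 2: P(v >= r) = (1 - 1/2)/1 = 1/2
Step 3: Expected revenue = r * P(v >= r) = 1/2 * 1/2
Step 4: Revenue = 1/4

1/4


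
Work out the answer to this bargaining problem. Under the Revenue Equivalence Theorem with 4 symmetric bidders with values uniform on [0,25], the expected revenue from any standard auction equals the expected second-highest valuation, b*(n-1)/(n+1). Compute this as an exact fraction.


Step 1: By Revenue Equivalence, expected revenue = b*(n-1)/(n+1)
Step 2: Substituting n = 4, b = 25
Step 3: Revenue = 25*(4-1)/(4+1) = 25*3/5
Step 4: Revenue = 75/5 = 15

15


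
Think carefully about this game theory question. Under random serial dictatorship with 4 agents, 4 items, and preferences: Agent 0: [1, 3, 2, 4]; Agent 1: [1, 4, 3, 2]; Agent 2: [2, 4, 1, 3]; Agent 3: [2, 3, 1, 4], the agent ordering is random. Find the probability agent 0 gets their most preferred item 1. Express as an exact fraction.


Step 1: Agent 0 wants item 1
Step 2: There are 24 possible orderings of agents
Step 3: In 12 orderings, agent 0 gets item 1
Step 4: Probability = 12/24 = 1/2

1/2


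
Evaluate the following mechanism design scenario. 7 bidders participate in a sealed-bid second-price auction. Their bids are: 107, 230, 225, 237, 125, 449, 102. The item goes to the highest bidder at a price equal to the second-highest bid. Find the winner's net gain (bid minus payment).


Step 1: Sort bids in descending order: 449, 237, 230, 225, 125, 107, 102
Step 2: The winning bid is the highest: 449
Step 3: The payment equals the second-highest bid: 237
Step 4: Surplus = winner's bid - payment = 449 - 237 = 212

212


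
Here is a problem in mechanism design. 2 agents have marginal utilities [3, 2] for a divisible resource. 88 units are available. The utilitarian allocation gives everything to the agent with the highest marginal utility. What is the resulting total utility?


Step 1: The marginal utilities are [3, 2]
Step 2: The highest marginal utility is 3
Step 3: All 88 units go to that agent
Step 4: Total utility = 3 * 88 = 264

264


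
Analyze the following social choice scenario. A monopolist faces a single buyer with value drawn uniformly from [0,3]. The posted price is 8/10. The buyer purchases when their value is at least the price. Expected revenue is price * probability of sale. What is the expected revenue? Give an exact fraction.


Step 1: Posted price r = 4/5, value support [0,3]
Step 2: P(v >= r) = (3 - 4/5)/3 = 11/15
Step 3: Expected revenue = r * P(v >= r) = 4/5 * 11/15
Step 4: Revenue = 44/75

44/75


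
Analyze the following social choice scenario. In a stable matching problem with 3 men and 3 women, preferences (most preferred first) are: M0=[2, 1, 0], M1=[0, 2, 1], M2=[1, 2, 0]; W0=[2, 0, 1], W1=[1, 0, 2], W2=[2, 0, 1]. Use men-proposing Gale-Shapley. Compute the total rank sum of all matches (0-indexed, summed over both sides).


Step 1: Run Gale-Shapley (men propose, women hold best offer):
  M0 proposes to W2; she accepts
  M1 proposes to W0; she accepts
  M2 proposes to W1; she accepts
Step 2: Final matching: W0-M1, W1-M2, W2-M0
Step 3: 0-indexed ranks (man's rank of his match, then woman's): 0 + 2 + 0 + 2 + 0 + 1
Step 4: Total rank sum = 5

5


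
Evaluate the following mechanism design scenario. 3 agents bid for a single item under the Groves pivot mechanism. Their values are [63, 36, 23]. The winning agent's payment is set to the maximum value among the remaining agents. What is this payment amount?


Step 1: The efficient winner is agent 0 with value 63
Step 2: Other agents' values: [36, 23]
Step 3: Pivot payment = max(others) = 36
Step 4: The winner pays 36

36


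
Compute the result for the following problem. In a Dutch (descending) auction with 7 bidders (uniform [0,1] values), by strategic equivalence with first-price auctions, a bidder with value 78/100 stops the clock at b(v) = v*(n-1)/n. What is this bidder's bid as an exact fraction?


Step 1: Dutch auctions are strategically equivalent to first-price auctions
Step 2: The equilibrium bid is b(v) = v*(n-1)/n
Step 3: b = 39/50 * 6/7
Step 4: b = 117/175

117/175


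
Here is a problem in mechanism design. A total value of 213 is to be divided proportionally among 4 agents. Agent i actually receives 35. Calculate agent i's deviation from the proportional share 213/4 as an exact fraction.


Step 1: Proportional share = 213/4
Step 2: Agent's actual allocation = 35
Step 3: Excess = 35 - 213/4 = -73/4

-73/4


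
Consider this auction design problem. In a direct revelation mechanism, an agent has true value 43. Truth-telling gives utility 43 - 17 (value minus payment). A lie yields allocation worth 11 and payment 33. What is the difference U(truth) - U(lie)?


Step 1: U(truth) = value - payment = 43 - 17 = 26
Step 2: U(lie) = allocation - payment = 11 - 33 = -22
Step 3: IC gap = 26 - (-22) = 48

48


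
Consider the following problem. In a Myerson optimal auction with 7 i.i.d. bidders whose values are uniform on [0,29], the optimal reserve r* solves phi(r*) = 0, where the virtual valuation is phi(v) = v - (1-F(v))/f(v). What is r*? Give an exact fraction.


Step 1: For U[0,29], F(v) = v/29 and f(v) = 1/29
Step 2: phi(v) = v - (1 - v/29)/(1/29) = v - (29 - v) = 2v - 29
Step 3: Set phi(r*) = 0: 2r* - 29 = 0
Step 4: r* = 29/2 (the number of bidders n = 7 does not enter)

29/2


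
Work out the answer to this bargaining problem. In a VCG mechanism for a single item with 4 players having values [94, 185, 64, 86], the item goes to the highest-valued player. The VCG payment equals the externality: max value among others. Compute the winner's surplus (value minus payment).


Step 1: The winner is the agent with the highest value: agent 1 with value 185
Step 2: Values of other agents: [94, 64, 86]
Step 3: VCG payment = max of others' values = 94
Step 4: Surplus = 185 - 94 = 91

91


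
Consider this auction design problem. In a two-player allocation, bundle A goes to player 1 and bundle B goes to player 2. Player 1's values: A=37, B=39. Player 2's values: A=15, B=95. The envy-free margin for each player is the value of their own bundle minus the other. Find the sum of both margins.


Step 1: Player 1's margin = v1(A) - v1(B) = 37 - 39 = -2
Step 2: Player 2's margin = v2(B) - v2(A) = 95 - 15 = 80
Step 3: Total margin = -2 + 80 = 78

78


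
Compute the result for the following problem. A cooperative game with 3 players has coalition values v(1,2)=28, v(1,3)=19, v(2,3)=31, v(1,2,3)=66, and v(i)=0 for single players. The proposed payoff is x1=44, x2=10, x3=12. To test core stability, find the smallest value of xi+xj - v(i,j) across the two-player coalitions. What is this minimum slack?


Step 1: Slack for coalition (1,2): x1+x2 - v12 = 54 - 28 = 26
Step 2: Slack for coalition (1,3): x1+x3 - v13 = 56 - 19 = 37
Step 3: Slack for coalition (2,3): x2+x3 - v23 = 22 - 31 = -9
Step 4: Minimum slack = min(26, 37, -9) = -9, attained by (2,3); coalition (2,3) can block (slack < 0), so the allocation is not in the core

-9


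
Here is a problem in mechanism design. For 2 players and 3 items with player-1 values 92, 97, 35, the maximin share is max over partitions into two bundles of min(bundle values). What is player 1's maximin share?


Step 1: Item values = 92, 97, 35
Step 2: Enumerate all 2-bundle partitions and take the smaller bundle:
  Partition 1: {92} vs {97,35} -> bundles 92, 132; min = 92
  Partition 2: {97} vs {92,35} -> bundles 97, 127; min = 97
  Partition 3: {35} vs {92,97} -> bundles 35, 189; min = 35
Step 3: MMS = max(92, 97, 35) = 97

97


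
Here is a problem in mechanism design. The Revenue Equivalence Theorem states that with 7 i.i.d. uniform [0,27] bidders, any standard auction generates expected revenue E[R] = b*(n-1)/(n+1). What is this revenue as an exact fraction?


Step 1: By Revenue Equivalence, expected revenue = b*(n-1)/(n+1)
Step 2: Substituting n = 7, b = 27
Step 3: Revenue = 27*(7-1)/(7+1) = 27*6/8
Step 4: Revenue = 162/8 = 81/4

81/4


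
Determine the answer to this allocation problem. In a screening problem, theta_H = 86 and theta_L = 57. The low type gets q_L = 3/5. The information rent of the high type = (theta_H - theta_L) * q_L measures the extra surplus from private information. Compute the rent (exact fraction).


Step 1: theta_H - theta_L = 86 - 57 = 29
Step 2: Information rent = (theta_H - theta_L) * q_L
Step 3: = 29 * 3/5
Step 4: = 87/5

87/5


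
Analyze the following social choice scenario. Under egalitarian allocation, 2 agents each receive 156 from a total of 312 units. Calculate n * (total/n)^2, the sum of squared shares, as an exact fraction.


Step 1: Each agent's share = 312/2 = 156
Step 2: Square of each share = (156)^2 = 24336
Step 3: Sum of squares = 2 * 24336 = 48672

48672


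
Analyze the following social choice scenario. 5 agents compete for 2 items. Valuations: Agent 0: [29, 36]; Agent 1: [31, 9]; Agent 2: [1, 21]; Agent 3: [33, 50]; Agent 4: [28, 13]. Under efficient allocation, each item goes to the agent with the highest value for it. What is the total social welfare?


Step 1: For each item, find the maximum value among all agents.
Step 2: Item 0 -> Agent 3 (value 33)
Step 3: Item 1 -> Agent 3 (value 50)
Step 4: Total welfare = 33 + 50 = 83

83


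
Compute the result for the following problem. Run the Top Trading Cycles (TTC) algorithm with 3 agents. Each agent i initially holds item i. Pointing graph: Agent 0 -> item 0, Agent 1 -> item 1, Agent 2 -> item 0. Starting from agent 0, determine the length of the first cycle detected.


Step 1: Trace the pointer graph from agent 0: 0 -> 0
Step 2: A cycle is detected when we revisit agent 0
Step 3: The cycle is: 0 -> 0
Step 4: Cycle length = 1

1


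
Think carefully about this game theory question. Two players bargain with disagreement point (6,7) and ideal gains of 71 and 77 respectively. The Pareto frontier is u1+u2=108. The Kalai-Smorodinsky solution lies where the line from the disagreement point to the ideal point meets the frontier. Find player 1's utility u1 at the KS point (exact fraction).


Step 1: At the KS point, (u1-d1)/r1 = (u2-d2)/r2 = t and u1+u2 = 108
Step 2: u1 = d1 + r1*t and u2 = d2 + r2*t, so (d1 + r1*t) + (d2 + r2*t) = 108
Step 3: t = (108 - 6 - 7)/(71 + 77) = 95/148
Step 4: u1 = d1 + r1*t = 6 + 71 * 95/148 = 7633/148
Step 5: (Check: u2 = d2 + r2*t = 8351/148; u1+u2 = 7633/148 + 8351/148 = 108, on the frontier.)

7633/148


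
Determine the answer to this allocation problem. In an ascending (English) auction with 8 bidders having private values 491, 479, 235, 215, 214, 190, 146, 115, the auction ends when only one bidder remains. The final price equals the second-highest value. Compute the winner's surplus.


Step 1: Identify the highest value: 491
Step 2: Identify the second-highest value: 479
Step 3: The final price = second-highest value = 479
Step 4: Surplus = 491 - 479 = 12

12


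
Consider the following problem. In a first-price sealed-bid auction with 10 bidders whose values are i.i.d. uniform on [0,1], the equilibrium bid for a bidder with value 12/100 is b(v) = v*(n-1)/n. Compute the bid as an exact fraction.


Step 1: The symmetric BNE bidding function is b(v) = v * (n-1) / n
Step 2: Substitute v = 3/25 and n = 10
Step 3: b = 3/25 * 9/10
Step 4: b = 27/250

27/250


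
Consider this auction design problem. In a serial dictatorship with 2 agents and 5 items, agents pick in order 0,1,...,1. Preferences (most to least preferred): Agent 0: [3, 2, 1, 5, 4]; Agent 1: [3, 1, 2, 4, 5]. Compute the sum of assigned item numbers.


Step 1: Agent 0 picks item 3
Step 2: Agent 1 picks item 1
Step 3: Sum = 3 + 1 = 4

4


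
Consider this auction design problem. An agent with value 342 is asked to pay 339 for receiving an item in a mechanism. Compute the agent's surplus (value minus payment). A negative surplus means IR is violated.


Step 1: Surplus = value - payment = 342 - 339 = 3
Step 2: IR is satisfied (surplus >= 0)

3


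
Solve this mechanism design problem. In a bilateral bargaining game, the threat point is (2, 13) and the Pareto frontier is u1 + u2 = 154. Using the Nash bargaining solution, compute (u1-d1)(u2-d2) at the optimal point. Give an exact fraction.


Step 1: The Nash solution splits surplus symmetrically above the disagreement point
Step 2: u1 = (total + d1 - d2)/2 = (154 + 2 - 13)/2 = 143/2
Step 3: u2 = (total - d1 + d2)/2 = (154 - 2 + 13)/2 = 165/2
Step 4: Nash product = (143/2 - 2) * (165/2 - 13)
Step 5: = 139/2 * 139/2 = 19321/4

19321/4


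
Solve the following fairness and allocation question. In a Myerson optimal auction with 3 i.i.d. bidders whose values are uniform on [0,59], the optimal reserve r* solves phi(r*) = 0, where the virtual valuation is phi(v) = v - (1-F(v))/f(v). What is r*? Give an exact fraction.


Step 1: For U[0,59], F(v) = v/59 and f(v) = 1/59
Step 2: phi(v) = v - (1 - v/59)/(1/59) = v - (59 - v) = 2v - 59
Step 3: Set phi(r*) = 0: 2r* - 59 = 0
Step 4: r* = 59/2 (the number of bidders n = 3 does not enter)

59/2


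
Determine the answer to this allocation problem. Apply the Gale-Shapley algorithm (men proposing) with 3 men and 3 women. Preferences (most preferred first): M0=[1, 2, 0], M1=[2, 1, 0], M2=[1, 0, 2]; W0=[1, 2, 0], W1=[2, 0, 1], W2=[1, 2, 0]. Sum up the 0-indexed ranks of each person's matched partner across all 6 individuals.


Step 1: Run Gale-Shapley (men propose, women hold best offer):
  M0 proposes to W1; she accepts
  M1 proposes to W2; she accepts
  M2 proposes to W1; she switches from M0
  M0 proposes to W2; rejected
  M0 proposes to W0; she accepts
Step 2: Final matching: W0-M0, W1-M2, W2-M1
Step 3: 0-indexed ranks (man's rank of his match, then woman's): 2 + 2 + 0 + 0 + 0 + 0
Step 4: Total rank sum = 4

4


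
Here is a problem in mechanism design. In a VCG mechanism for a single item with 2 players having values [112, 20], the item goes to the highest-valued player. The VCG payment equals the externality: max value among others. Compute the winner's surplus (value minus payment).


Step 1: The winner is the agent with the highest value: agent 0 with value 112
Step 2: Values of other agents: [20]
Step 3: VCG payment = max of others' values = 20
Step 4: Surplus = 112 - 20 = 92

92


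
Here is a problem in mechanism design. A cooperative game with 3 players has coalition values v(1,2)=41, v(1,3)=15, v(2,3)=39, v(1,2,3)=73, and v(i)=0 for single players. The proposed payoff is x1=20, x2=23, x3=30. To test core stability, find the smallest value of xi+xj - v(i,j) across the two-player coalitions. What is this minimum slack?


Step 1: Slack for coalition (1,2): x1+x2 - v12 = 43 - 41 = 2
Step 2: Slack for coalition (1,3): x1+x3 - v13 = 50 - 15 = 35
Step 3: Slack for coalition (2,3): x2+x3 - v23 = 53 - 39 = 14
Step 4: Minimum slack = min(2, 35, 14) = 2, attained by (1,2); no pair can gain by deviating, so the allocation is in the core

2


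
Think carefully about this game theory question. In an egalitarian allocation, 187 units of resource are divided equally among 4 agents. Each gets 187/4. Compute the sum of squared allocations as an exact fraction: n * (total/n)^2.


Step 1: Each agent's share = 187/4
Step 2: Square of each share = (187/4)^2 = 34969/16
Step 3: Sum of squares = 4 * 34969/16 = 34969/4

34969/4


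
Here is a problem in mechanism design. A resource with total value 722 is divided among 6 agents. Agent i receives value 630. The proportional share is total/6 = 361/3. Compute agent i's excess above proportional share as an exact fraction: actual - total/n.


Step 1: Proportional share = 722/6 = 361/3
Step 2: Agent's actual allocation = 630
Step 3: Excess = 630 - 361/3 = 1529/3

1529/3


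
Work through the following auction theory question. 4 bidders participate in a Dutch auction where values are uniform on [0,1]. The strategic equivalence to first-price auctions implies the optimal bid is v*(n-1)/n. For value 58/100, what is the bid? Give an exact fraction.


Step 1: Dutch auctions are strategically equivalent to first-price auctions
Step 2: The equilibrium bid is b(v) = v*(n-1)/n
Step 3: b = 29/50 * 3/4
Step 4: b = 87/200

87/200


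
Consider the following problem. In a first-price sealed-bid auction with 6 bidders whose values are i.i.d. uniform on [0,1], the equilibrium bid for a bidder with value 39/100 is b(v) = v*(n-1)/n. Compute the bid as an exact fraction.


Step 1: The symmetric BNE bidding function is b(v) = v * (n-1) / n
Step 2: Substitute v = 39/100 and n = 6
Step 3: b = 39/100 * 5/6
Step 4: b = 13/40

13/40


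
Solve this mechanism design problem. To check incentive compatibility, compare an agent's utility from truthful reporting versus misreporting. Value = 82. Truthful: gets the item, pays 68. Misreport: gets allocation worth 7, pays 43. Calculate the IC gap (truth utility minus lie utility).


Step 1: U(truth) = value - payment = 82 - 68 = 14
Step 2: U(lie) = allocation - payment = 7 - 43 = -36
Step 3: IC gap = 14 - (-36) = 50

50


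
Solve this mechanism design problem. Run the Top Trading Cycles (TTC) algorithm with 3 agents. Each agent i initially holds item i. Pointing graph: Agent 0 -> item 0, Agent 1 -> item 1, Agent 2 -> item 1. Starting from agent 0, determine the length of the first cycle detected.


Step 1: Trace the pointer graph from agent 0: 0 -> 0
Step 2: A cycle is detected when we revisit agent 0
Step 3: The cycle is: 0 -> 0
Step 4: Cycle length = 1

1


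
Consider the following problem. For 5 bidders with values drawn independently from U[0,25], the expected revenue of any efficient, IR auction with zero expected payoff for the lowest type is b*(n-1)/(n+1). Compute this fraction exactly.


Step 1: By Revenue Equivalence, expected revenue = b*(n-1)/(n+1)
Step 2: Substituting n = 5, b = 25
Step 3: Revenue = 25*(5-1)/(5+1) = 25*4/6
Step 4: Revenue = 100/6 = 50/3

50/3


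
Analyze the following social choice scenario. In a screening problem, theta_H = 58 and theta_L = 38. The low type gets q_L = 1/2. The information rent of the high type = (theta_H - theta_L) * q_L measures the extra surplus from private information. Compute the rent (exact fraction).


Step 1: theta_H - theta_L = 58 - 38 = 20
Step 2: Information rent = (theta_H - theta_L) * q_L
Step 3: = 20 * 1/2
Step 4: = 10

10


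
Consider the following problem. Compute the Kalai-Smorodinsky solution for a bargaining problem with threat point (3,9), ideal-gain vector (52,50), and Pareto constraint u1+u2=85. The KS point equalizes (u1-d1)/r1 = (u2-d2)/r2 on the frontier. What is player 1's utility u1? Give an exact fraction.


Step 1: At the KS point, (u1-d1)/r1 = (u2-d2)/r2 = t and u1+u2 = 85
Step 2: u1 = d1 + r1*t and u2 = d2 + r2*t, so (d1 + r1*t) + (d2 + r2*t) = 85
Step 3: t = (85 - 3 - 9)/(52 + 50) = 73/102
Step 4: u1 = d1 + r1*t = 3 + 52 * 73/102 = 2051/51
Step 5: (Check: u2 = d2 + r2*t = 2284/51; u1+u2 = 2051/51 + 2284/51 = 85, on the frontier.)

2051/51


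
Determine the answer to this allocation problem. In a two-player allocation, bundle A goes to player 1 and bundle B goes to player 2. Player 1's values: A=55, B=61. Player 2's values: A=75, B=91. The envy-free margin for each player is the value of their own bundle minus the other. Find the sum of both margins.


Step 1: Player 1's margin = v1(A) - v1(B) = 55 - 61 = -6
Step 2: Player 2's margin = v2(B) - v2(A) = 91 - 75 = 16
Step 3: Total margin = -6 + 16 = 10

10


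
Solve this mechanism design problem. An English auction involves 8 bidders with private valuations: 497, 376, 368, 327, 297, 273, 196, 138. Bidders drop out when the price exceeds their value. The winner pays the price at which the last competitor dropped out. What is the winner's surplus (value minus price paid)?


Step 1: Identify the highest value: 497
Step 2: Identify the second-highest value: 376
Step 3: The final price = second-highest value = 376
Step 4: Surplus = 497 - 376 = 121

121


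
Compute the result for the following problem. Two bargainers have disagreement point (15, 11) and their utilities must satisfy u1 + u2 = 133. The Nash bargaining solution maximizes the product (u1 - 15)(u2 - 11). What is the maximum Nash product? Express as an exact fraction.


Step 1: The Nash solution splits surplus symmetrically above the disagreement point
Step 2: u1 = (total + d1 - d2)/2 = (133 + 15 - 11)/2 = 137/2
Step 3: u2 = (total - d1 + d2)/2 = (133 - 15 + 11)/2 = 129/2
Step 4: Nash product = (137/2 - 15) * (129/2 - 11)
Step 5: = 107/2 * 107/2 = 11449/4

11449/4


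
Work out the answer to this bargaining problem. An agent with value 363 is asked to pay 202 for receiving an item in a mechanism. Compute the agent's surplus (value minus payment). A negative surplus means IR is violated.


Step 1: Surplus = value - payment = 363 - 202 = 161
Step 2: IR is satisfied (surplus >= 0)

161


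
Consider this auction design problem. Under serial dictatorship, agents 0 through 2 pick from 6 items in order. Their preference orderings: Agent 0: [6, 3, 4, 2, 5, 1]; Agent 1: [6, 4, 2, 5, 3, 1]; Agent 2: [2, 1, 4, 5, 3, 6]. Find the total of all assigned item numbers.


Step 1: Agent 0 picks item 6
Step 2: Agent 1 picks item 4
Step 3: Agent 2 picks item 2
Step 4: Sum = 6 + 4 + 2 = 12

12


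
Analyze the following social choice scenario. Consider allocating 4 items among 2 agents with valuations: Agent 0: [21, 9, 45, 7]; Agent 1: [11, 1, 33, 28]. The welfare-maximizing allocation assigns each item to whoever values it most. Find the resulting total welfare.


Step 1: For each item, find the maximum value among all agents.
Step 2: Item 0 -> Agent 0 (value 21)
Step 3: Item 1 -> Agent 0 (value 9)
Step 4: Item 2 -> Agent 0 (value 45)
Step 5: Item 3 -> Agent 1 (value 28)
Step 6: Total welfare = 21 + 9 + 45 + 28 = 103

103


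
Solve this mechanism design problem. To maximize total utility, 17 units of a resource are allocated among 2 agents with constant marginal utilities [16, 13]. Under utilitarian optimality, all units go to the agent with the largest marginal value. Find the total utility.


Step 1: The marginal utilities are [16, 13]
Step 2: The highest marginal utility is 16
Step 3: All 17 units go to that agent
Step 4: Total utility = 16 * 17 = 272

272


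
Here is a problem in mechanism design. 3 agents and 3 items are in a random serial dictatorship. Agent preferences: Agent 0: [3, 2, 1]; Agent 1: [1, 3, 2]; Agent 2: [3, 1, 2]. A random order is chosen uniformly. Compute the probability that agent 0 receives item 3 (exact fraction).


Step 1: Agent 0 wants item 3
Step 2: There are 6 possible orderings of agents
Step 3: In 3 orderings, agent 0 gets item 3
Step 4: Probability = 3/6 = 1/2

1/2


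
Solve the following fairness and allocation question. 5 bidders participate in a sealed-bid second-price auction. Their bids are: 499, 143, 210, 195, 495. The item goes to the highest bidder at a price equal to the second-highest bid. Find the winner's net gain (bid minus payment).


Step 1: Sort bids in descending order: 499, 495, 210, 195, 143
Step 2: The winning bid is the highest: 499
Step 3: The payment equals the second-highest bid: 495
Step 4: Surplus = winner's bid - payment = 499 - 495 = 4

4


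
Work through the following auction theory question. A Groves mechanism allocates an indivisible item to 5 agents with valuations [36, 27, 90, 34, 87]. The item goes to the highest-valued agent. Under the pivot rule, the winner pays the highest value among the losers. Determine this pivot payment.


Step 1: The efficient winner is agent 2 with value 90
Step 2: Other agents' values: [36, 27, 34, 87]
Step 3: Pivot payment = max(others) = 87
Step 4: The winner pays 87

87


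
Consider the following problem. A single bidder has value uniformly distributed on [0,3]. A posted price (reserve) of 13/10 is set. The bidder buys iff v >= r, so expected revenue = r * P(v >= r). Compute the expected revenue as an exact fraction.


Step 1: Posted price r = 13/10, value support [0,3]
Step 2: P(v >= r) = (3 - 13/10)/3 = 17/30
Step 3: Expected revenue = r * P(v >= r) = 13/10 * 17/30
Step 4: Revenue = 221/300

221/300


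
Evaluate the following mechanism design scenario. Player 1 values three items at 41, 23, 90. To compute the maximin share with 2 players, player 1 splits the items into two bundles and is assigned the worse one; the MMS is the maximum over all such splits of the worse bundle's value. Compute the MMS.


Step 1: Item values = 41, 23, 90
Step 2: Enumerate all 2-bundle partitions and take the smaller bundle:
  Partition 1: {41} vs {23,90} -> bundles 41, 113; min = 41
  Partition 2: {23} vs {41,90} -> bundles 23, 131; min = 23
  Partition 3: {90} vs {41,23} -> bundles 90, 64; min = 64
Step 3: MMS = max(41, 23, 64) = 64

64


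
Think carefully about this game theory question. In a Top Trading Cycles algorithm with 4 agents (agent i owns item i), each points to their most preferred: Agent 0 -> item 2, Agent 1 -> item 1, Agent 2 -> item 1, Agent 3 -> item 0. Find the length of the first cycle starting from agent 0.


Step 1: Trace the pointer graph from agent 0: 0 -> 2 -> 1 -> 1
Step 2: A cycle is detected when we revisit agent 1
Step 3: The cycle is: 1 -> 1
Step 4: Cycle length = 1

1


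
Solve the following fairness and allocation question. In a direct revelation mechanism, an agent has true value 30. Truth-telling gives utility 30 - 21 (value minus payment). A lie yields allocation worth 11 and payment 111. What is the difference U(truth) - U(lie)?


Step 1: U(truth) = value - payment = 30 - 21 = 9
Step 2: U(lie) = allocation - payment = 11 - 111 = -100
Step 3: IC gap = 9 - (-100) = 109

109


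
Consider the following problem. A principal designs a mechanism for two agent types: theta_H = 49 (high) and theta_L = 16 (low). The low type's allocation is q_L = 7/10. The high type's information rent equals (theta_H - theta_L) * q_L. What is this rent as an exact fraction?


Step 1: theta_H - theta_L = 49 - 16 = 33
Step 2: Information rent = (theta_H - theta_L) * q_L
Step 3: = 33 * 7/10
Step 4: = 231/10

231/10


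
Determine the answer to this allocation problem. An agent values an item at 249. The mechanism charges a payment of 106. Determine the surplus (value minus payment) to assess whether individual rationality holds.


Step 1: Surplus = value - payment = 249 - 106 = 143
Step 2: IR is satisfied (surplus >= 0)

143


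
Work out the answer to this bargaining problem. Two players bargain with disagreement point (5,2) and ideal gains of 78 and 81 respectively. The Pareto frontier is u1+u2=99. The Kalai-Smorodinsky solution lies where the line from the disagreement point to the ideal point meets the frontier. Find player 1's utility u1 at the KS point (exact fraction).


Step 1: At the KS point, (u1-d1)/r1 = (u2-d2)/r2 = t and u1+u2 = 99
Step 2: u1 = d1 + r1*t and u2 = d2 + r2*t, so (d1 + r1*t) + (d2 + r2*t) = 99
Step 3: t = (99 - 5 - 2)/(78 + 81) = 92/159
Step 4: u1 = d1 + r1*t = 5 + 78 * 92/159 = 2657/53
Step 5: (Check: u2 = d2 + r2*t = 2590/53; u1+u2 = 2657/53 + 2590/53 = 99, on the frontier.)

2657/53


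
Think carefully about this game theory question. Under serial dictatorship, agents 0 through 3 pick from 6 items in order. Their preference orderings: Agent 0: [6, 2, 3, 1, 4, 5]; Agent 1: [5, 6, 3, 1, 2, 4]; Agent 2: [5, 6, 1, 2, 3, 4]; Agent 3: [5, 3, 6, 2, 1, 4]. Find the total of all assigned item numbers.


Step 1: Agent 0 picks item 6
Step 2: Agent 1 picks item 5
Step 3: Agent 2 picks item 1
Step 4: Agent 3 picks item 3
Step 5: Sum = 6 + 5 + 1 + 3 = 15

15


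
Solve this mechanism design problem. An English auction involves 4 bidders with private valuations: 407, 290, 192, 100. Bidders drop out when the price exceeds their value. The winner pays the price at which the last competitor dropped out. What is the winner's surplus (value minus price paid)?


Step 1: Identify the highest value: 407
Step 2: Identify the second-highest value: 290
Step 3: The final price = second-highest value = 290
Step 4: Surplus = 407 - 290 = 117

117


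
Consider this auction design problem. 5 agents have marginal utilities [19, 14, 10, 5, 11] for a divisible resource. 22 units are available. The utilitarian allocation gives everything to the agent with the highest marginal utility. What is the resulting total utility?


Step 1: The marginal utilities are [19, 14, 10, 5, 11]
Step 2: The highest marginal utility is 19
Step 3: All 22 units go to that agent
Step 4: Total utility = 19 * 22 = 418

418


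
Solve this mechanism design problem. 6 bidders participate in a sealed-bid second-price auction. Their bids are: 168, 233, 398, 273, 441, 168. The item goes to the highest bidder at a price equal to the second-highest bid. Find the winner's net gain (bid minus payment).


Step 1: Sort bids in descending order: 441, 398, 273, 233, 168, 168
Step 2: The winning bid is the highest: 441
Step 3: The payment equals the second-highest bid: 398
Step 4: Surplus = winner's bid - payment = 441 - 398 = 43

43


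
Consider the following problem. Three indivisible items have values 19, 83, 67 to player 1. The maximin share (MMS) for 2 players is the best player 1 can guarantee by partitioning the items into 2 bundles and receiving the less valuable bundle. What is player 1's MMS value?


Step 1: Item values = 19, 83, 67
Step 2: Enumerate all 2-bundle partitions and take the smaller bundle:
  Partition 1: {19} vs {83,67} -> bundles 19, 150; min = 19
  Partition 2: {83} vs {19,67} -> bundles 83, 86; min = 83
  Partition 3: {67} vs {19,83} -> bundles 67, 102; min = 67
Step 3: MMS = max(19, 83, 67) = 83

83
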